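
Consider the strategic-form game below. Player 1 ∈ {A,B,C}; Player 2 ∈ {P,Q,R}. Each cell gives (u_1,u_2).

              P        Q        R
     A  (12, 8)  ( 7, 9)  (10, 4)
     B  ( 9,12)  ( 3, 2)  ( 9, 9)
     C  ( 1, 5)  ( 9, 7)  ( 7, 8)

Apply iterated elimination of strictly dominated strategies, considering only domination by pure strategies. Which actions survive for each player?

P1 drop B (A beats it: P:12>9 Q:7>3 R:10>9)
P2 drop P (Q beats it: A:9>8 C:7>5)
P1→{A,C} P2→{Q,R}

Survivors P1:{A,C} P2:{Q,R}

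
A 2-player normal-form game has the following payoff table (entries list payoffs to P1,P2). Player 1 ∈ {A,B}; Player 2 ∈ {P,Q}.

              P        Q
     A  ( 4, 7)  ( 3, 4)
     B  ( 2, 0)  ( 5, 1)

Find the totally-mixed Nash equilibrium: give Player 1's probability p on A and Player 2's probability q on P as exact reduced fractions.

P1 mixes 1/4 on A; P2 mixes 1/2 on P

P1 indiff ⇒ q·4+(1-q)·3 = q·2+(1-q)·5 ⇒ q(2) = (1-q)(2) ⇒ q = 1/2
P2 indiff ⇒ p·7+(1-p)·0 = p·4+(1-p)·1 ⇒ p(3) = (1-p)(1) ⇒ p = 1/4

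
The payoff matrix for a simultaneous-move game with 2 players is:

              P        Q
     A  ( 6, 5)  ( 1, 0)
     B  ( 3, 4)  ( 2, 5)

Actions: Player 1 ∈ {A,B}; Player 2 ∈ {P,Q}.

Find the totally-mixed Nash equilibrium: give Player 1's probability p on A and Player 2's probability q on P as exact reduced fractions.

P1 indiff ⇒ q·6+(1-q)·1 = q·3+(1-q)·2 ⇒ q(3) = (1-q)(1) ⇒ q = 1/4
P2 indiff ⇒ p·5+(1-p)·4 = p·0+(1-p)·5 ⇒ p(5) = (1-p)(1) ⇒ p = 1/6

p=1/6, q=1/4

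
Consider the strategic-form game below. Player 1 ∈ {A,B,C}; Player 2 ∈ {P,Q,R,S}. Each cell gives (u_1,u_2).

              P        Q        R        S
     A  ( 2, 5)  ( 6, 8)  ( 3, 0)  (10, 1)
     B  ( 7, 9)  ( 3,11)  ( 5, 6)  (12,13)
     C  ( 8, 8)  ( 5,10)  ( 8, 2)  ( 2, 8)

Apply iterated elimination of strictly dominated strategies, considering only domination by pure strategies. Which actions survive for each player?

P2 drop P (Q beats it: A:8>5 B:11>9 C:10>8)
P2 drop R (Q beats it: A:8>0 B:11>6 C:10>2)
P1 drop C (A beats it: Q:6>5 S:10>2)
P1→{A,B} P2→{Q,S}

Remaining: P1:{A,B} P2:{Q,S}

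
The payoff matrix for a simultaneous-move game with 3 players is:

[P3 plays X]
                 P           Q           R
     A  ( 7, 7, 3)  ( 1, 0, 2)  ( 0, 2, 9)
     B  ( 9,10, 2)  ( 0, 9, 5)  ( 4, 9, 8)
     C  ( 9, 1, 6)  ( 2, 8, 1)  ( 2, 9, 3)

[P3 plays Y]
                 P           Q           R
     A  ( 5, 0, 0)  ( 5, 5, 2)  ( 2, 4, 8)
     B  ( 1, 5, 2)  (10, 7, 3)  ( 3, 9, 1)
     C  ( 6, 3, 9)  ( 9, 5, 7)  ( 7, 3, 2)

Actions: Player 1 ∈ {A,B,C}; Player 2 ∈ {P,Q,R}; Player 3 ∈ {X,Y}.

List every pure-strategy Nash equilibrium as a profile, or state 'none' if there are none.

(A,P,X): not NE [P1→C gives 9>7]
(A,P,Y): not NE [P1→C gives 6>5; P2→Q gives 5>0; P3→X gives 3>0]
(A,Q,X): not NE [P1→C gives 2>1; P2→P gives 7>0]
(A,Q,Y): not NE [P1→B gives 10>5]
(A,R,X): not NE [P1→B gives 4>0; P2→P gives 7>2]
(A,R,Y): not NE [P1→C gives 7>2; P2→Q gives 5>4; P3→X gives 9>8]
(B,P,X): NE
(B,P,Y): not NE [P1→C gives 6>1; P2→R gives 9>5]
(B,Q,X): not NE [P1→C gives 2>0; P2→P gives 10>9]
(B,Q,Y): not NE [P2→R gives 9>7; P3→X gives 5>3]
(B,R,X): not NE [P2→P gives 10>9]
(B,R,Y): not NE [P1→C gives 7>3; P3→X gives 8>1]
(C,P,X): not NE [P2→R gives 9>1; P3→Y gives 9>6]
(C,P,Y): not NE [P2→Q gives 5>3]
(C,Q,X): not NE [P2→R gives 9>8; P3→Y gives 7>1]
(C,Q,Y): not NE [P1→B gives 10>9]
(C,R,X): not NE [P1→B gives 4>2]
(C,R,Y): not NE [P2→Q gives 5>3; P3→X gives 3>2]

NE set: (B,P,X)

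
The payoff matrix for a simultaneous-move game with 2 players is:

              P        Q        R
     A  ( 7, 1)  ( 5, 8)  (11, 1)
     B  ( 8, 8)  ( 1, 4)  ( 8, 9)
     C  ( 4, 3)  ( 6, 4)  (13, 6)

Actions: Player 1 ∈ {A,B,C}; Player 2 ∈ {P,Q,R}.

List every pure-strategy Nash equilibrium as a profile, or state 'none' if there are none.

(A,P): not NE [P1→B gives 8>7; P2→Q gives 8>1]
(A,Q): not NE [P1→C gives 6>5]
(A,R): not NE [P1→C gives 13>11; P2→Q gives 8>1]
(B,P): not NE [P2→R gives 9>8]
(B,Q): not NE [P1→C gives 6>1; P2→R gives 9>4]
(B,R): not NE [P1→C gives 13>8]
(C,P): not NE [P1→B gives 8>4; P2→R gives 6>3]
(C,Q): not NE [P2→R gives 6>4]
(C,R): NE

NE set: (C,R)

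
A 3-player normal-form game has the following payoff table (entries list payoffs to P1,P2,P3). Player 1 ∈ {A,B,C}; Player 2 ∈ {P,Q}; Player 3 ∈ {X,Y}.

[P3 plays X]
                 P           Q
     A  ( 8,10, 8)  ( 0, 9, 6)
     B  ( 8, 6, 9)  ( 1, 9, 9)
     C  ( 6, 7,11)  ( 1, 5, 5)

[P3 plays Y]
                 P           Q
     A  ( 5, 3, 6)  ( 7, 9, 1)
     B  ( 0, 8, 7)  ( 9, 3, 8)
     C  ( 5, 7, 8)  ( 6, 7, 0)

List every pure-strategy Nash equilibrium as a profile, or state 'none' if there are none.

Nash profiles: (A,P,X), (B,Q,X)

(A,P,X): NE
(A,P,Y): not NE [P2→Q gives 9>3; P3→X gives 8>6]
(A,Q,X): not NE [P1→C gives 1>0; P2→P gives 10>9]
(A,Q,Y): not NE [P1→B gives 9>7; P3→X gives 6>1]
(B,P,X): not NE [P2→Q gives 9>6]
(B,P,Y): not NE [P1→C gives 5>0; P3→X gives 9>7]
(B,Q,X): NE
(B,Q,Y): not NE [P2→P gives 8>3; P3→X gives 9>8]
(C,P,X): not NE [P1→B gives 8>6]
(C,P,Y): not NE [P3→X gives 11>8]
(C,Q,X): not NE [P2→P gives 7>5]
(C,Q,Y): not NE [P1→B gives 9>6; P3→X gives 5>0]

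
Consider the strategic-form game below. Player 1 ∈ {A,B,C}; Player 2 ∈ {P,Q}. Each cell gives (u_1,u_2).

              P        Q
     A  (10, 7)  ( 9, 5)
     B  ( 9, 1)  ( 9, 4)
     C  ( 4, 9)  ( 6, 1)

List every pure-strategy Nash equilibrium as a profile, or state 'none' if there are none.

(A,P): NE
(A,Q): not NE [P2→P gives 7>5]
(B,P): not NE [P1→A gives 10>9; P2→Q gives 4>1]
(B,Q): NE
(C,P): not NE [P1→A gives 10>4]
(C,Q): not NE [P1→B gives 9>6; P2→P gives 9>1]

Nash profiles: (A,P), (B,Q)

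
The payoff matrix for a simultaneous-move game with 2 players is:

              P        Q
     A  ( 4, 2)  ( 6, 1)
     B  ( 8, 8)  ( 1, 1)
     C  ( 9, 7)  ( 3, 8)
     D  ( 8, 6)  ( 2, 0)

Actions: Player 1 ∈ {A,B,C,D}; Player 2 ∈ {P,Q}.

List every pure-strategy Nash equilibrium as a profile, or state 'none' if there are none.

PSNE: ∅

(A,P): not NE [P1→C gives 9>4]
(A,Q): not NE [P2→P gives 2>1]
(B,P): not NE [P1→C gives 9>8]
(B,Q): not NE [P1→A gives 6>1; P2→P gives 8>1]
(C,P): not NE [P2→Q gives 8>7]
(C,Q): not NE [P1→A gives 6>3]
(D,P): not NE [P1→C gives 9>8]
(D,Q): not NE [P1→A gives 6>2; P2→P gives 6>0]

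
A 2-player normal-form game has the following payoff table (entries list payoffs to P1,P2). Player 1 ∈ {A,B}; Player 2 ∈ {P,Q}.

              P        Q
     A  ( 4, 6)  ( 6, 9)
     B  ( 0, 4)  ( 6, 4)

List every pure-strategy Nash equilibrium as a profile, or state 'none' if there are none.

(A,P): not NE [P2→Q gives 9>6]
(A,Q): NE
(B,P): not NE [P1→A gives 4>0]
(B,Q): NE

Nash profiles: (A,Q), (B,Q)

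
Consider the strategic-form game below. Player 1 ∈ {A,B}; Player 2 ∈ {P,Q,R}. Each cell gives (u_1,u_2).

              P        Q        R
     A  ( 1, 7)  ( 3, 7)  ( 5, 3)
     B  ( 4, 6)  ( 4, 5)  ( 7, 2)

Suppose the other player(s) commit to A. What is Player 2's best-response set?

u_2(P vs A) = 7
u_2(Q vs A) = 7
u_2(R vs A) = 3
max payoff 7 at {P,Q}

BR_2 = {P,Q}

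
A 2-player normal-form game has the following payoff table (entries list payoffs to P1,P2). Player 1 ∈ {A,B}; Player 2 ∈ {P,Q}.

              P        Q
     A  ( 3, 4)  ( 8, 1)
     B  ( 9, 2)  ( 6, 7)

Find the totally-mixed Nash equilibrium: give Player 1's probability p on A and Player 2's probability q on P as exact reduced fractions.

P1 indiff ⇒ q·3+(1-q)·8 = q·9+(1-q)·6 ⇒ q(-6) = (1-q)(-2) ⇒ q = 1/4
P2 indiff ⇒ p·4+(1-p)·2 = p·1+(1-p)·7 ⇒ p(3) = (1-p)(5) ⇒ p = 5/8

p=5/8, q=1/4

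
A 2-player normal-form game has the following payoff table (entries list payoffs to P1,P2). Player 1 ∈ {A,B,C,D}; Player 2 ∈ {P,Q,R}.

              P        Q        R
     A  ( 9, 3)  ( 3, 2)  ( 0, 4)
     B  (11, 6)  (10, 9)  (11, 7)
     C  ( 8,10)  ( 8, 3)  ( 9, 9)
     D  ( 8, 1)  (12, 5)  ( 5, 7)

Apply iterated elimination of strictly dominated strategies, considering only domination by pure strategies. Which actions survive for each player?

P1 drop A (B beats it: P:11>9 Q:10>3 R:11>0)
P1 drop C (B beats it: P:11>8 Q:10>8 R:11>9)
P2 drop P (Q beats it: B:9>6 D:5>1)
P1→{B,D} P2→{Q,R}

Remaining: P1:{B,D} P2:{Q,R}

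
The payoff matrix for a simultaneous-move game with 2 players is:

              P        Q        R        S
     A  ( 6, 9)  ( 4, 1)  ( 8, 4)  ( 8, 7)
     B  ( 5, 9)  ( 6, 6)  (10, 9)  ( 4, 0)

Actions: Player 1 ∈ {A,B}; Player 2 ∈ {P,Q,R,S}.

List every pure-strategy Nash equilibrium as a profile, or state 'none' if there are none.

PSNE = {(A,P), (B,R)}

(A,P): NE
(A,Q): not NE [P1→B gives 6>4; P2→P gives 9>1]
(A,R): not NE [P1→B gives 10>8; P2→P gives 9>4]
(A,S): not NE [P2→P gives 9>7]
(B,P): not NE [P1→A gives 6>5]
(B,Q): not NE [P2→R gives 9>6]
(B,R): NE
(B,S): not NE [P1→A gives 8>4; P2→R gives 9>0]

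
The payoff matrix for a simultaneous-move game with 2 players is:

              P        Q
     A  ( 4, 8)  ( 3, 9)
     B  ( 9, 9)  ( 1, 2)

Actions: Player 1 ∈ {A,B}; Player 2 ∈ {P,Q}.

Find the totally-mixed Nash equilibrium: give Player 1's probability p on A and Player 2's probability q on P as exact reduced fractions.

p=7/8, q=2/7

P1 indiff ⇒ q·4+(1-q)·3 = q·9+(1-q)·1 ⇒ q(-5) = (1-q)(-2) ⇒ q = 2/7
P2 indiff ⇒ p·8+(1-p)·9 = p·9+(1-p)·2 ⇒ p(-1) = (1-p)(-7) ⇒ p = 7/8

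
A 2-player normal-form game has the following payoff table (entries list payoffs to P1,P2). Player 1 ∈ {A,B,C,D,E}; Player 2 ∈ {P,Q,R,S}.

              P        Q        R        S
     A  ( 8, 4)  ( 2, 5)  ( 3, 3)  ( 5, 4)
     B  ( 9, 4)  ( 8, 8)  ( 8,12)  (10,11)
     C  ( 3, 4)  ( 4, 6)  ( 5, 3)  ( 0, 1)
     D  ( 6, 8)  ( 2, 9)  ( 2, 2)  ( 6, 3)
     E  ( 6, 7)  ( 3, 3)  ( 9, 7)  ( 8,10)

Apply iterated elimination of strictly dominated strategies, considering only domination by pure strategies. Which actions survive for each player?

P1 drop A (B beats it: P:9>8 Q:8>2 R:8>3 S:10>5)
P1 drop C (B beats it: P:9>3 Q:8>4 R:8>5 S:10>0)
P1 drop D (B beats it: P:9>6 Q:8>2 R:8>2 S:10>6)
P2 drop P (S beats it: B:11>4 E:10>7)
P2 drop Q (R beats it: B:12>8 E:7>3)
P1→{B,E} P2→{R,S}

Survivors P1:{B,E} P2:{R,S}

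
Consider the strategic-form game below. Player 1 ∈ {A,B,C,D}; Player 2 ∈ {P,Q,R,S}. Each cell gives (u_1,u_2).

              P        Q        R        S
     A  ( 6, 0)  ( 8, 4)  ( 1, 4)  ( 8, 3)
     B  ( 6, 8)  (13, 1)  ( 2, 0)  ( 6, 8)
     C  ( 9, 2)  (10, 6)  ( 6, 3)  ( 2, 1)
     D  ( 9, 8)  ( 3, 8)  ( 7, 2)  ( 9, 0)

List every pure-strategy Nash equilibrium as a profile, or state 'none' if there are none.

PSNE = {(D,P)}

(A,P): not NE [P1→D gives 9>6; P2→R gives 4>0]
(A,Q): not NE [P1→B gives 13>8]
(A,R): not NE [P1→D gives 7>1]
(A,S): not NE [P1→D gives 9>8; P2→R gives 4>3]
(B,P): not NE [P1→D gives 9>6]
(B,Q): not NE [P2→S gives 8>1]
(B,R): not NE [P1→D gives 7>2; P2→S gives 8>0]
(B,S): not NE [P1→D gives 9>6]
(C,P): not NE [P2→Q gives 6>2]
(C,Q): not NE [P1→B gives 13>10]
(C,R): not NE [P1→D gives 7>6; P2→Q gives 6>3]
(C,S): not NE [P1→D gives 9>2; P2→Q gives 6>1]
(D,P): NE
(D,Q): not NE [P1→B gives 13>3]
(D,R): not NE [P2→Q gives 8>2]
(D,S): not NE [P2→Q gives 8>0]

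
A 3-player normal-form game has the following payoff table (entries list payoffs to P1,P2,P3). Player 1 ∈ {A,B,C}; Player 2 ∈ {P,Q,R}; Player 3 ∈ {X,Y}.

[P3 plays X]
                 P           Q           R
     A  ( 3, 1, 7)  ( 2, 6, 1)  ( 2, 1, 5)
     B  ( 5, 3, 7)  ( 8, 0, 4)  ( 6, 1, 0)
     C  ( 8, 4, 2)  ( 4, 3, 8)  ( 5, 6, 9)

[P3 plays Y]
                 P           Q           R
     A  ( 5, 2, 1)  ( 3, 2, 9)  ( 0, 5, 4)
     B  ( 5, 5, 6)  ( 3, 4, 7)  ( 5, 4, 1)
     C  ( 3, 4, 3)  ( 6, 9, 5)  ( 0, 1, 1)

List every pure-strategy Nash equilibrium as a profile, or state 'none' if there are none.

PSNE: ∅

(A,P,X): not NE [P1→C gives 8>3; P2→Q gives 6>1]
(A,P,Y): not NE [P2→R gives 5>2; P3→X gives 7>1]
(A,Q,X): not NE [P1→B gives 8>2; P3→Y gives 9>1]
(A,Q,Y): not NE [P1→C gives 6>3; P2→R gives 5>2]
(A,R,X): not NE [P1→B gives 6>2; P2→Q gives 6>1]
(A,R,Y): not NE [P1→B gives 5>0; P3→X gives 5>4]
(B,P,X): not NE [P1→C gives 8>5]
(B,P,Y): not NE [P3→X gives 7>6]
(B,Q,X): not NE [P2→P gives 3>0; P3→Y gives 7>4]
(B,Q,Y): not NE [P1→C gives 6>3; P2→P gives 5>4]
(B,R,X): not NE [P2→P gives 3>1; P3→Y gives 1>0]
(B,R,Y): not NE [P2→P gives 5>4]
(C,P,X): not NE [P2→R gives 6>4; P3→Y gives 3>2]
(C,P,Y): not NE [P1→B gives 5>3; P2→Q gives 9>4]
(C,Q,X): not NE [P1→B gives 8>4; P2→R gives 6>3]
(C,Q,Y): not NE [P3→X gives 8>5]
(C,R,X): not NE [P1→B gives 6>5]
(C,R,Y): not NE [P1→B gives 5>0; P2→Q gives 9>1; P3→X gives 9>1]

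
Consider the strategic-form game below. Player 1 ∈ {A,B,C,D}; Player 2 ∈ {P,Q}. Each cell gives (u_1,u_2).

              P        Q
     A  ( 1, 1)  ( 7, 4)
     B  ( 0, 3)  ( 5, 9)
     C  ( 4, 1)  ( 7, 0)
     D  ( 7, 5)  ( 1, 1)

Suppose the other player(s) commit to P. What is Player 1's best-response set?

u_1(A vs P) = 1
u_1(B vs P) = 0
u_1(C vs P) = 4
u_1(D vs P) = 7
max payoff 7 at {D}

P1 best: {D}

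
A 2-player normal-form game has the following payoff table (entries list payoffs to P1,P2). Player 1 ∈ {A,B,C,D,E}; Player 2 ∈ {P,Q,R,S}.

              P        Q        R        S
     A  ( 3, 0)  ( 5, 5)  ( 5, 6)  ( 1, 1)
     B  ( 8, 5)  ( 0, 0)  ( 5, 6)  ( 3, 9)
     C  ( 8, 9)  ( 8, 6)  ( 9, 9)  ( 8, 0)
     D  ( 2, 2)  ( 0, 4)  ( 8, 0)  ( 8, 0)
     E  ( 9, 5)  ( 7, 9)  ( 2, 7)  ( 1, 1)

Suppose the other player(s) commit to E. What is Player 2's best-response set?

P2 best: {Q}

u_2(P vs E) = 5
u_2(Q vs E) = 9
u_2(R vs E) = 7
u_2(S vs E) = 1
max payoff 9 at {Q}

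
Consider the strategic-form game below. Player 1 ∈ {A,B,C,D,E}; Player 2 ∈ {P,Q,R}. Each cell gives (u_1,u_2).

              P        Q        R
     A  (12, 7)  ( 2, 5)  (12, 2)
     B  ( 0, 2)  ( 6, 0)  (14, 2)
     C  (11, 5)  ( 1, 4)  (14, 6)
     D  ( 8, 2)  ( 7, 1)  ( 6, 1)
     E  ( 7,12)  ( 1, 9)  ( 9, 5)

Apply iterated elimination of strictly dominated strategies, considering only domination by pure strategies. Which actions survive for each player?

IESDS → P1:{A,B,C} P2:{P,R}

P1 drop E (A beats it: P:12>7 Q:2>1 R:12>9)
P2 drop Q (P beats it: A:7>5 B:2>0 C:5>4 D:2>1)
P1 drop D (A beats it: P:12>8 R:12>6)
P1→{A,B,C} P2→{P,R}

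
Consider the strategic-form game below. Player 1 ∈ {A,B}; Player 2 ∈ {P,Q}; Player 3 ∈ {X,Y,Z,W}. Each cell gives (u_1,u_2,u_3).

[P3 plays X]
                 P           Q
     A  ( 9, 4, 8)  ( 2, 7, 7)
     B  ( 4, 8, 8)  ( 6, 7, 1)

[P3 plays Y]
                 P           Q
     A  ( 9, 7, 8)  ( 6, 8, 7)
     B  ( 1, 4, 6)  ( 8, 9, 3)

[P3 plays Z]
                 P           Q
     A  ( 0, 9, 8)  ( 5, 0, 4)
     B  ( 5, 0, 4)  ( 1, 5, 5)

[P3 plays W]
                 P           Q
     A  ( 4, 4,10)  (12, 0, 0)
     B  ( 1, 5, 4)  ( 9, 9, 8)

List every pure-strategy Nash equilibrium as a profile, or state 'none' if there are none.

(A,P,X): not NE [P2→Q gives 7>4; P3→W gives 10>8]
(A,P,Y): not NE [P2→Q gives 8>7; P3→W gives 10>8]
(A,P,Z): not NE [P1→B gives 5>0; P3→W gives 10>8]
(A,P,W): NE
(A,Q,X): not NE [P1→B gives 6>2]
(A,Q,Y): not NE [P1→B gives 8>6]
(A,Q,Z): not NE [P2→P gives 9>0; P3→Y gives 7>4]
(A,Q,W): not NE [P2→P gives 4>0; P3→Y gives 7>0]
(B,P,X): not NE [P1→A gives 9>4]
(B,P,Y): not NE [P1→A gives 9>1; P2→Q gives 9>4; P3→X gives 8>6]
(B,P,Z): not NE [P2→Q gives 5>0; P3→X gives 8>4]
(B,P,W): not NE [P1→A gives 4>1; P2→Q gives 9>5; P3→X gives 8>4]
(B,Q,X): not NE [P2→P gives 8>7; P3→W gives 8>1]
(B,Q,Y): not NE [P3→W gives 8>3]
(B,Q,Z): not NE [P1→A gives 5>1; P3→W gives 8>5]
(B,Q,W): not NE [P1→A gives 12>9]

Nash profiles: (A,P,W)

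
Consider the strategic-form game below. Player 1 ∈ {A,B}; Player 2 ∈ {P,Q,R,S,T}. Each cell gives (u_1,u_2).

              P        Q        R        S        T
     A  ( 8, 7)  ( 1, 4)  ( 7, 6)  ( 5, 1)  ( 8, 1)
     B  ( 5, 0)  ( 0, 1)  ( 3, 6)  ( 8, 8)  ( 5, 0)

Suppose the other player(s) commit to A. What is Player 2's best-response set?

P2 best: {P}

u_2(P vs A) = 7
u_2(Q vs A) = 4
u_2(R vs A) = 6
u_2(S vs A) = 1
u_2(T vs A) = 1
max payoff 7 at {P}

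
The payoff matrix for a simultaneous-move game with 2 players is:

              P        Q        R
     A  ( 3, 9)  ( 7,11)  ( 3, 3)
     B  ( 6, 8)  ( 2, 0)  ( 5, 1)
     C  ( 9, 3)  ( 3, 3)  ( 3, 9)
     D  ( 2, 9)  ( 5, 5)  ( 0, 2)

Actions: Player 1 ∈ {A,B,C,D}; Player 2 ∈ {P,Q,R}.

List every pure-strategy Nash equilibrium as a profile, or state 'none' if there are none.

(A,P): not NE [P1→C gives 9>3; P2→Q gives 11>9]
(A,Q): NE
(A,R): not NE [P1→B gives 5>3; P2→Q gives 11>3]
(B,P): not NE [P1→C gives 9>6]
(B,Q): not NE [P1→A gives 7>2; P2→P gives 8>0]
(B,R): not NE [P2→P gives 8>1]
(C,P): not NE [P2→R gives 9>3]
(C,Q): not NE [P1→A gives 7>3; P2→R gives 9>3]
(C,R): not NE [P1→B gives 5>3]
(D,P): not NE [P1→C gives 9>2]
(D,Q): not NE [P1→A gives 7>5; P2→P gives 9>5]
(D,R): not NE [P1→B gives 5>0; P2→P gives 9>2]

PSNE = {(A,Q)}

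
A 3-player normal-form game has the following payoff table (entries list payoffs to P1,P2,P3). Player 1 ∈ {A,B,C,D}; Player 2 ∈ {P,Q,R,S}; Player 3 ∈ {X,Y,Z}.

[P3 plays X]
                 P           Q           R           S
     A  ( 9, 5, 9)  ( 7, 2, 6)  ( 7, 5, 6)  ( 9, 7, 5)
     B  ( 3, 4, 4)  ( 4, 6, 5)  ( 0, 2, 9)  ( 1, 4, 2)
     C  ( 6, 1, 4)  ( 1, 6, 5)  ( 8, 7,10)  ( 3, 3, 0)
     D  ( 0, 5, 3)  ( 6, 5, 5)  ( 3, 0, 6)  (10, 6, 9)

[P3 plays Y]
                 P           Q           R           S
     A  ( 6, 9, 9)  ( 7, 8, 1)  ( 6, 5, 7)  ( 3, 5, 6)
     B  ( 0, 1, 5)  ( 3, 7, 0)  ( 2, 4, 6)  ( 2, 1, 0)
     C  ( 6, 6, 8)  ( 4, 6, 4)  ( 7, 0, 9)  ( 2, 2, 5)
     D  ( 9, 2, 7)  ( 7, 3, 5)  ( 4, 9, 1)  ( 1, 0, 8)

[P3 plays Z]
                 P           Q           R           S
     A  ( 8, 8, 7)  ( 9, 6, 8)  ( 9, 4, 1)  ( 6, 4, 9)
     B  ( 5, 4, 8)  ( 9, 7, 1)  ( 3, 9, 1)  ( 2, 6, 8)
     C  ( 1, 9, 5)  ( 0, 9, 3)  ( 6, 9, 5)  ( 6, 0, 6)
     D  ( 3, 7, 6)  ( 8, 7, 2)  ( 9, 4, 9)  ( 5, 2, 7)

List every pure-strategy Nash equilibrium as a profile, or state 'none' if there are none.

NE set: (C,R,X), (D,S,X)

(A,P,X): not NE [P2→S gives 7>5]
(A,P,Y): not NE [P1→D gives 9>6]
(A,P,Z): not NE [P3→Y gives 9>7]
(A,Q,X): not NE [P2→S gives 7>2; P3→Z gives 8>6]
(A,Q,Y): not NE [P2→P gives 9>8; P3→Z gives 8>1]
(A,Q,Z): not NE [P2→P gives 8>6]
(A,R,X): not NE [P1→C gives 8>7; P2→S gives 7>5; P3→Y gives 7>6]
(A,R,Y): not NE [P1→C gives 7>6; P2→P gives 9>5]
(A,R,Z): not NE [P2→P gives 8>4; P3→Y gives 7>1]
(A,S,X): not NE [P1→D gives 10>9; P3→Z gives 9>5]
(A,S,Y): not NE [P2→P gives 9>5; P3→Z gives 9>6]
(A,S,Z): not NE [P2→P gives 8>4]
(B,P,X): not NE [P1→A gives 9>3; P2→Q gives 6>4; P3→Z gives 8>4]
(B,P,Y): not NE [P1→D gives 9>0; P2→Q gives 7>1; P3→Z gives 8>5]
(B,P,Z): not NE [P1→A gives 8>5; P2→R gives 9>4]
(B,Q,X): not NE [P1→A gives 7>4]
(B,Q,Y): not NE [P1→D gives 7>3; P3→X gives 5>0]
(B,Q,Z): not NE [P2→R gives 9>7; P3→X gives 5>1]
(B,R,X): not NE [P1→C gives 8>0; P2→Q gives 6>2]
(B,R,Y): not NE [P1→C gives 7>2; P2→Q gives 7>4; P3→X gives 9>6]
(B,R,Z): not NE [P1→D gives 9>3; P3→X gives 9>1]
(B,S,X): not NE [P1→D gives 10>1; P2→Q gives 6>4; P3→Z gives 8>2]
(B,S,Y): not NE [P1→A gives 3>2; P2→Q gives 7>1; P3→Z gives 8>0]
(B,S,Z): not NE [P1→C gives 6>2; P2→R gives 9>6]
(C,P,X): not NE [P1→A gives 9>6; P2→R gives 7>1; P3→Y gives 8>4]
(C,P,Y): not NE [P1→D gives 9>6]
(C,P,Z): not NE [P1→A gives 8>1; P3→Y gives 8>5]
(C,Q,X): not NE [P1→A gives 7>1; P2→R gives 7>6]
(C,Q,Y): not NE [P1→D gives 7>4; P3→X gives 5>4]
(C,Q,Z): not NE [P1→B gives 9>0; P3→X gives 5>3]
(C,R,X): NE
(C,R,Y): not NE [P2→Q gives 6>0; P3→X gives 10>9]
(C,R,Z): not NE [P1→D gives 9>6; P3→X gives 10>5]
(C,S,X): not NE [P1→D gives 10>3; P2→R gives 7>3; P3→Z gives 6>0]
(C,S,Y): not NE [P1→A gives 3>2; P2→Q gives 6>2; P3→Z gives 6>5]
(C,S,Z): not NE [P2→R gives 9>0]
(D,P,X): not NE [P1→A gives 9>0; P2→S gives 6>5; P3→Y gives 7>3]
(D,P,Y): not NE [P2→R gives 9>2]
(D,P,Z): not NE [P1→A gives 8>3; P3→Y gives 7>6]
(D,Q,X): not NE [P1→A gives 7>6; P2→S gives 6>5]
(D,Q,Y): not NE [P2→R gives 9>3]
(D,Q,Z): not NE [P1→B gives 9>8; P3→Y gives 5>2]
(D,R,X): not NE [P1→C gives 8>3; P2→S gives 6>0; P3→Z gives 9>6]
(D,R,Y): not NE [P1→C gives 7>4; P3→Z gives 9>1]
(D,R,Z): not NE [P2→Q gives 7>4]
(D,S,X): NE
(D,S,Y): not NE [P1→A gives 3>1; P2→R gives 9>0; P3→X gives 9>8]
(D,S,Z): not NE [P1→C gives 6>5; P2→Q gives 7>2; P3→X gives 9>7]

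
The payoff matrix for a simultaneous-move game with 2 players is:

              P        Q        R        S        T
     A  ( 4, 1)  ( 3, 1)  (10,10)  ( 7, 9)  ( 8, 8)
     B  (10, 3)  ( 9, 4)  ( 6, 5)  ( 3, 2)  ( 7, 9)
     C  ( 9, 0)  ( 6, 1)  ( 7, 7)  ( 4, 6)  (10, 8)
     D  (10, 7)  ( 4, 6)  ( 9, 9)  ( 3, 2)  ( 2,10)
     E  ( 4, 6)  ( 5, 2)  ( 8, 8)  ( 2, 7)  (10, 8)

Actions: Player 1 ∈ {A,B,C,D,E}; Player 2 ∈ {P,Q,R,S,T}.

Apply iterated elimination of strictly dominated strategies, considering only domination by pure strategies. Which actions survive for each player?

P2 drop P (R beats it: A:10>1 B:5>3 C:7>0 D:9>7 E:8>6)
P2 drop Q (R beats it: A:10>1 B:5>4 C:7>1 D:9>6 E:8>2)
P1 drop B (A beats it: R:10>6 S:7>3 T:8>7)
P1 drop D (A beats it: R:10>9 S:7>3 T:8>2)
P2 drop S (R beats it: A:10>9 C:7>6 E:8>7)
P1→{A,C,E} P2→{R,T}

Survivors P1:{A,C,E} P2:{R,T}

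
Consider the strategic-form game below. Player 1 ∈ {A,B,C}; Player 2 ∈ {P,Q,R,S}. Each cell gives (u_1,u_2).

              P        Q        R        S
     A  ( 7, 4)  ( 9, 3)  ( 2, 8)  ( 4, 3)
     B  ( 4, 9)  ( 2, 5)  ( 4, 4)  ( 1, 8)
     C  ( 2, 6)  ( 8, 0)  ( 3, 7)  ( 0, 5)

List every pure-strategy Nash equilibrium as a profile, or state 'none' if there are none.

(A,P): not NE [P2→R gives 8>4]
(A,Q): not NE [P2→R gives 8>3]
(A,R): not NE [P1→B gives 4>2]
(A,S): not NE [P2→R gives 8>3]
(B,P): not NE [P1→A gives 7>4]
(B,Q): not NE [P1→A gives 9>2; P2→P gives 9>5]
(B,R): not NE [P2→P gives 9>4]
(B,S): not NE [P1→A gives 4>1; P2→P gives 9>8]
(C,P): not NE [P1→A gives 7>2; P2→R gives 7>6]
(C,Q): not NE [P1→A gives 9>8; P2→R gives 7>0]
(C,R): not NE [P1→B gives 4>3]
(C,S): not NE [P1→A gives 4>0; P2→R gives 7>5]

No pure NE.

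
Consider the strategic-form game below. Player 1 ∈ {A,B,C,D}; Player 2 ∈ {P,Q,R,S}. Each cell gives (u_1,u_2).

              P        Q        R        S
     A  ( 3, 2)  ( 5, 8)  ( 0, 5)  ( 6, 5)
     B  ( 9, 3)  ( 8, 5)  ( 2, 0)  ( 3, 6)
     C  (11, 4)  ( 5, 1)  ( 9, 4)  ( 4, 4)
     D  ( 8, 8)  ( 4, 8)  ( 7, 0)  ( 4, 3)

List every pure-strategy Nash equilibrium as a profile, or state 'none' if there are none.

Nash profiles: (C,P), (C,R)

(A,P): not NE [P1→C gives 11>3; P2→Q gives 8>2]
(A,Q): not NE [P1→B gives 8>5]
(A,R): not NE [P1→C gives 9>0; P2→Q gives 8>5]
(A,S): not NE [P2→Q gives 8>5]
(B,P): not NE [P1→C gives 11>9; P2→S gives 6>3]
(B,Q): not NE [P2→S gives 6>5]
(B,R): not NE [P1→C gives 9>2; P2→S gives 6>0]
(B,S): not NE [P1→A gives 6>3]
(C,P): NE
(C,Q): not NE [P1→B gives 8>5; P2→S gives 4>1]
(C,R): NE
(C,S): not NE [P1→A gives 6>4]
(D,P): not NE [P1→C gives 11>8]
(D,Q): not NE [P1→B gives 8>4]
(D,R): not NE [P1→C gives 9>7; P2→Q gives 8>0]
(D,S): not NE [P1→A gives 6>4; P2→Q gives 8>3]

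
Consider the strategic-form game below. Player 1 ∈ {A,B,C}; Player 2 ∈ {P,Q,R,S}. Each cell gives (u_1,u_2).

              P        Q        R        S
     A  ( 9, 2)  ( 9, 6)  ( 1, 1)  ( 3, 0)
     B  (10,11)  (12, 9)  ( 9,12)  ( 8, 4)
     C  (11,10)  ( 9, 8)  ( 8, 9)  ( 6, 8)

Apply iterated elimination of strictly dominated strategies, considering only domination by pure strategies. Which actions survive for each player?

Remaining: P1:{B,C} P2:{P,R}

P1 drop A (B beats it: P:10>9 Q:12>9 R:9>1 S:8>3)
P2 drop Q (P beats it: B:11>9 C:10>8)
P2 drop S (P beats it: B:11>4 C:10>8)
P1→{B,C} P2→{P,R}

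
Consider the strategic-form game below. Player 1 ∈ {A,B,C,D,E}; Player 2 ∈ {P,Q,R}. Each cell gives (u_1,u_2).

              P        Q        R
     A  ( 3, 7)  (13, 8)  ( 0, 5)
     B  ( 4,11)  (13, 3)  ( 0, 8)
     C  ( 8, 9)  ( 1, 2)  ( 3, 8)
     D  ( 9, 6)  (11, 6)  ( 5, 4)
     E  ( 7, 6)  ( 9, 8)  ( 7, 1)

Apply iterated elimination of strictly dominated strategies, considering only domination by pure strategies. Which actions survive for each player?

P1 drop C (D beats it: P:9>8 Q:11>1 R:5>3)
P2 drop R (P beats it: A:7>5 B:11>8 D:6>4 E:6>1)
P1 drop E (D beats it: P:9>7 Q:11>9)
P1→{A,B,D} P2→{P,Q}

Survivors P1:{A,B,D} P2:{P,Q}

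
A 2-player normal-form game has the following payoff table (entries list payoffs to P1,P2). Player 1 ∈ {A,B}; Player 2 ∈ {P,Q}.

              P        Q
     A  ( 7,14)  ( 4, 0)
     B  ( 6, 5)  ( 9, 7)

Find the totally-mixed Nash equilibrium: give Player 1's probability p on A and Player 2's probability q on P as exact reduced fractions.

(p,q) = (1/8, 5/6)

P1 indiff ⇒ q·7+(1-q)·4 = q·6+(1-q)·9 ⇒ q(1) = (1-q)(5) ⇒ q = 5/6
P2 indiff ⇒ p·14+(1-p)·5 = p·0+(1-p)·7 ⇒ p(14) = (1-p)(2) ⇒ p = 1/8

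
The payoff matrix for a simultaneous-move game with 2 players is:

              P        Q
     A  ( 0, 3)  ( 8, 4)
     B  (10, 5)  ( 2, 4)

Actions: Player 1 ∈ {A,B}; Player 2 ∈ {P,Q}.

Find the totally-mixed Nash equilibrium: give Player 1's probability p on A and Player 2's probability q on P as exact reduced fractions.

P1 indiff ⇒ q·0+(1-q)·8 = q·10+(1-q)·2 ⇒ q(-10) = (1-q)(-6) ⇒ q = 3/8
P2 indiff ⇒ p·3+(1-p)·5 = p·4+(1-p)·4 ⇒ p(-1) = (1-p)(-1) ⇒ p = 1/2

(p,q) = (1/2, 3/8)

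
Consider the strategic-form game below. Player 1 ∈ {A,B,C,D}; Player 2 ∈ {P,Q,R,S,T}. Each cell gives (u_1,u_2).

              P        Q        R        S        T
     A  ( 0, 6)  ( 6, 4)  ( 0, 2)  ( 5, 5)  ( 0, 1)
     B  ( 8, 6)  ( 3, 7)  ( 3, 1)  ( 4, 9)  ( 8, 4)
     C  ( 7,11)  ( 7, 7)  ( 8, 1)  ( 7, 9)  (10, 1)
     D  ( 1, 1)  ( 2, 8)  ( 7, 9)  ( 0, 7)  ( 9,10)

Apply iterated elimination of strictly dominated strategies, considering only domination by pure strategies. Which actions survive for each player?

Survivors P1:{B,C} P2:{P,S}

P1 drop A (C beats it: P:7>0 Q:7>6 R:8>0 S:7>5 T:10>0)
P1 drop D (C beats it: P:7>1 Q:7>2 R:8>7 S:7>0 T:10>9)
P2 drop Q (S beats it: B:9>7 C:9>7)
P2 drop R (P beats it: B:6>1 C:11>1)
P2 drop T (P beats it: B:6>4 C:11>1)
P1→{B,C} P2→{P,S}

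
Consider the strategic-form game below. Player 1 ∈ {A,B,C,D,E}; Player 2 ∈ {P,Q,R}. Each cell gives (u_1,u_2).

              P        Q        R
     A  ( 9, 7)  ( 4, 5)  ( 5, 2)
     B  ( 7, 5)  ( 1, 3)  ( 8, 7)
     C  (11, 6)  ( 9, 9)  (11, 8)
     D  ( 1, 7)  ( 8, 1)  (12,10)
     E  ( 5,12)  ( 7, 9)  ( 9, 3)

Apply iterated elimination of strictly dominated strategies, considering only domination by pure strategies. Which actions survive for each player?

Survivors P1:{C,D} P2:{Q,R}

P1 drop A (C beats it: P:11>9 Q:9>4 R:11>5)
P1 drop B (C beats it: P:11>7 Q:9>1 R:11>8)
P1 drop E (C beats it: P:11>5 Q:9>7 R:11>9)
P2 drop P (R beats it: C:8>6 D:10>7)
P1→{C,D} P2→{Q,R}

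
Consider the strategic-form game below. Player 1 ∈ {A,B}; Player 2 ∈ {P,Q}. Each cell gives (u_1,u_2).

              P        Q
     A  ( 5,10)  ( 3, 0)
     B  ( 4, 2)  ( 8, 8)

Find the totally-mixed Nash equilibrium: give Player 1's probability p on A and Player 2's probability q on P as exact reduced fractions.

P1 indiff ⇒ q·5+(1-q)·3 = q·4+(1-q)·8 ⇒ q(1) = (1-q)(5) ⇒ q = 5/6
P2 indiff ⇒ p·10+(1-p)·2 = p·0+(1-p)·8 ⇒ p(10) = (1-p)(6) ⇒ p = 3/8

(p,q) = (3/8, 5/6)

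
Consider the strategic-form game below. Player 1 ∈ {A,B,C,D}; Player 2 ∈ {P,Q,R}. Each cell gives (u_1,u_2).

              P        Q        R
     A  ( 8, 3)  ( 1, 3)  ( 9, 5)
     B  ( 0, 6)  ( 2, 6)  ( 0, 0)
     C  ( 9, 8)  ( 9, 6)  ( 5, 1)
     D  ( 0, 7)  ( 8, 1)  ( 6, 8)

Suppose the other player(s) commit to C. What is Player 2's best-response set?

u_2(P vs C) = 8
u_2(Q vs C) = 6
u_2(R vs C) = 1
max payoff 8 at {P}

BR_2 = {P}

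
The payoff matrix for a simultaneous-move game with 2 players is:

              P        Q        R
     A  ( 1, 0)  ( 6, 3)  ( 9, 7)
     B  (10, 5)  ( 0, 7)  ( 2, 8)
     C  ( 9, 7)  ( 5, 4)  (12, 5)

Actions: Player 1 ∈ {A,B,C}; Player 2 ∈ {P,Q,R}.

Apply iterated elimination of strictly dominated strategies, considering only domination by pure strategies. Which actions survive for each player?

P2 drop Q (R beats it: A:7>3 B:8>7 C:5>4)
P1 drop A (C beats it: P:9>1 R:12>9)
P1→{B,C} P2→{P,R}

Remaining: P1:{B,C} P2:{P,R}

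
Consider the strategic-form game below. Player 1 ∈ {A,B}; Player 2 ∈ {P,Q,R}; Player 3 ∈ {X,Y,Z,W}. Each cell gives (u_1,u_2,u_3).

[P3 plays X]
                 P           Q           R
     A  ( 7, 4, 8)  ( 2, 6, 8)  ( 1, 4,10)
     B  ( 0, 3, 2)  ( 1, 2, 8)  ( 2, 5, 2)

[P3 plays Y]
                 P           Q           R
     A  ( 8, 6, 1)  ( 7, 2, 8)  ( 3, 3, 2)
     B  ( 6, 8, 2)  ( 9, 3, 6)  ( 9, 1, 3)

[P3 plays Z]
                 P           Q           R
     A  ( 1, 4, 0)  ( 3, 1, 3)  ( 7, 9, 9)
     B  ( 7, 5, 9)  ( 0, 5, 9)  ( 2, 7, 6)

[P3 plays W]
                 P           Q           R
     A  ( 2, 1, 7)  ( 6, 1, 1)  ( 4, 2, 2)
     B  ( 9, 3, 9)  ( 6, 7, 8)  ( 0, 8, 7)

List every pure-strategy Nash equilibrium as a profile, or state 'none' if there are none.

PSNE = {(A,Q,X)}

(A,P,X): not NE [P2→Q gives 6>4]
(A,P,Y): not NE [P3→X gives 8>1]
(A,P,Z): not NE [P1→B gives 7>1; P2→R gives 9>4; P3→X gives 8>0]
(A,P,W): not NE [P1→B gives 9>2; P2→R gives 2>1; P3→X gives 8>7]
(A,Q,X): NE
(A,Q,Y): not NE [P1→B gives 9>7; P2→P gives 6>2]
(A,Q,Z): not NE [P2→R gives 9>1; P3→Y gives 8>3]
(A,Q,W): not NE [P2→R gives 2>1; P3→Y gives 8>1]
(A,R,X): not NE [P1→B gives 2>1; P2→Q gives 6>4]
(A,R,Y): not NE [P1→B gives 9>3; P2→P gives 6>3; P3→X gives 10>2]
(A,R,Z): not NE [P3→X gives 10>9]
(A,R,W): not NE [P3→X gives 10>2]
(B,P,X): not NE [P1→A gives 7>0; P2→R gives 5>3; P3→W gives 9>2]
(B,P,Y): not NE [P1→A gives 8>6; P3→W gives 9>2]
(B,P,Z): not NE [P2→R gives 7>5]
(B,P,W): not NE [P2→R gives 8>3]
(B,Q,X): not NE [P1→A gives 2>1; P2→R gives 5>2; P3→Z gives 9>8]
(B,Q,Y): not NE [P2→P gives 8>3; P3→Z gives 9>6]
(B,Q,Z): not NE [P1→A gives 3>0; P2→R gives 7>5]
(B,Q,W): not NE [P2→R gives 8>7; P3→Z gives 9>8]
(B,R,X): not NE [P3→W gives 7>2]
(B,R,Y): not NE [P2→P gives 8>1; P3→W gives 7>3]
(B,R,Z): not NE [P1→A gives 7>2; P3→W gives 7>6]
(B,R,W): not NE [P1→A gives 4>0]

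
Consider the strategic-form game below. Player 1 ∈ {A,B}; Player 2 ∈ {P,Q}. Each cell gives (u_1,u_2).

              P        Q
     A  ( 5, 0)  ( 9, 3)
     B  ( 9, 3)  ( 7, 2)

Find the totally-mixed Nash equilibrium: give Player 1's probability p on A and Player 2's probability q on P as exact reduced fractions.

p=1/4, q=1/3

P1 indiff ⇒ q·5+(1-q)·9 = q·9+(1-q)·7 ⇒ q(-4) = (1-q)(-2) ⇒ q = 1/3
P2 indiff ⇒ p·0+(1-p)·3 = p·3+(1-p)·2 ⇒ p(-3) = (1-p)(-1) ⇒ p = 1/4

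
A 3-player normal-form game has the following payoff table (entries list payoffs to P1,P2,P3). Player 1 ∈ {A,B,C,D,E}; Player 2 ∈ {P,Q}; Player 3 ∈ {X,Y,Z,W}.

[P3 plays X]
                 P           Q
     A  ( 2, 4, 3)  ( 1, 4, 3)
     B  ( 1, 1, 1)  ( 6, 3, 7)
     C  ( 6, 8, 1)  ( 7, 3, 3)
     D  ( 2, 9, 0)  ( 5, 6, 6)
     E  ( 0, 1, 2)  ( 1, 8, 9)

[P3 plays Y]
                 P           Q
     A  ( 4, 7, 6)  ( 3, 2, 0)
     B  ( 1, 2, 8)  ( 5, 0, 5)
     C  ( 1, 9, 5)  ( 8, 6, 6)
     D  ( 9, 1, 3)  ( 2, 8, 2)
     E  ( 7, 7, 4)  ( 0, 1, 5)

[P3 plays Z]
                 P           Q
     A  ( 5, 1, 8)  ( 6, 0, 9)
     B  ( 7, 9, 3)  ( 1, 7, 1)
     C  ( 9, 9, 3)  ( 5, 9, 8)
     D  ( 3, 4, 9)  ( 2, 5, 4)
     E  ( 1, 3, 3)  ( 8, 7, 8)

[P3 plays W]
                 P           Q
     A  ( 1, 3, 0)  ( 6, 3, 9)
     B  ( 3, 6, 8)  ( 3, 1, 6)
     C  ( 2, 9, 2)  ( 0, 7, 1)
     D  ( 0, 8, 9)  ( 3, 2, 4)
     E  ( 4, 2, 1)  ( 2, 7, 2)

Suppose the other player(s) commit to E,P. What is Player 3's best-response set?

u_3(X vs E,P) = 2
u_3(Y vs E,P) = 4
u_3(Z vs E,P) = 3
u_3(W vs E,P) = 1
max payoff 4 at {Y}

P3 best: {Y}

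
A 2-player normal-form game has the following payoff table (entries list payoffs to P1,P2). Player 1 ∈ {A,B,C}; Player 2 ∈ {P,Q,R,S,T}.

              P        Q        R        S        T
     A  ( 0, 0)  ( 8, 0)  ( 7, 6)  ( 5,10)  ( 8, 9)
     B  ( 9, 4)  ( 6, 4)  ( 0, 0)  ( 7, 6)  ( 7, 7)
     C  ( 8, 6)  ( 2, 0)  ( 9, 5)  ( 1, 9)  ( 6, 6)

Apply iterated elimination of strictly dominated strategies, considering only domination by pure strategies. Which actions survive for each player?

P2 drop P (S beats it: A:10>0 B:6>4 C:9>6)
P2 drop Q (S beats it: A:10>0 B:6>4 C:9>0)
P2 drop R (S beats it: A:10>6 B:6>0 C:9>5)
P1 drop C (A beats it: S:5>1 T:8>6)
P1→{A,B} P2→{S,T}

Survivors P1:{A,B} P2:{S,T}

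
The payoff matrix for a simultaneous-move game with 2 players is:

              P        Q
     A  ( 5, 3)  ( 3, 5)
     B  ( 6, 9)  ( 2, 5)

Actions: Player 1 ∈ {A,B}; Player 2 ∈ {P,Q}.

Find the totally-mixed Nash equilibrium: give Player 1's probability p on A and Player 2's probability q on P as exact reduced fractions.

P1 mixes 2/3 on A; P2 mixes 1/2 on P

P1 indiff ⇒ q·5+(1-q)·3 = q·6+(1-q)·2 ⇒ q(-1) = (1-q)(-1) ⇒ q = 1/2
P2 indiff ⇒ p·3+(1-p)·9 = p·5+(1-p)·5 ⇒ p(-2) = (1-p)(-4) ⇒ p = 2/3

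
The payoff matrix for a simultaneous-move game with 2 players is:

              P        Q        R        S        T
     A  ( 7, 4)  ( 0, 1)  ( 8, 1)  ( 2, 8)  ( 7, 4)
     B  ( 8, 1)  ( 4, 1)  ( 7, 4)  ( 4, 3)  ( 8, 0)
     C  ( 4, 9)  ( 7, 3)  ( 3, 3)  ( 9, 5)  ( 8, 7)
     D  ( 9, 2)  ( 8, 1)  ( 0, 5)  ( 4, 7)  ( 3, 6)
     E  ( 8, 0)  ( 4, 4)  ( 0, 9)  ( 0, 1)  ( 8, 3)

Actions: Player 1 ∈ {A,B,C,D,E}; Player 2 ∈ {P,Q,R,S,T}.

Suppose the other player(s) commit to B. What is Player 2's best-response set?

u_2(P vs B) = 1
u_2(Q vs B) = 1
u_2(R vs B) = 4
u_2(S vs B) = 3
u_2(T vs B) = 0
max payoff 4 at {R}

BR_2 = {R}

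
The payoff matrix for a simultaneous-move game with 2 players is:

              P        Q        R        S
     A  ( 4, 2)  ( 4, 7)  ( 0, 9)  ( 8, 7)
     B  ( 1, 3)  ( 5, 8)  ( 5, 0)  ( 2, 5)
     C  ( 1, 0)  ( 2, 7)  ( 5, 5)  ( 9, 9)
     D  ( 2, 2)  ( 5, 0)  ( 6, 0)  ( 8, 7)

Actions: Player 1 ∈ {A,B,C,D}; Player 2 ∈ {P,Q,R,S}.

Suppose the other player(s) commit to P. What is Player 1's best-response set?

u_1(A vs P) = 4
u_1(B vs P) = 1
u_1(C vs P) = 1
u_1(D vs P) = 2
max payoff 4 at {A}

argmax u_1 = {A}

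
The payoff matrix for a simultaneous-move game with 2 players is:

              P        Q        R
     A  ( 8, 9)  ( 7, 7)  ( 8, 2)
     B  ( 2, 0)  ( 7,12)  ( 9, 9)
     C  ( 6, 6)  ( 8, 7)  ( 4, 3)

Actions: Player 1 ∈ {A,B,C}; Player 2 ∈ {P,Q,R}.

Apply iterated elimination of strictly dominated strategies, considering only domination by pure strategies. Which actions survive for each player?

P2 drop R (Q beats it: A:7>2 B:12>9 C:7>3)
P1 drop B (C beats it: P:6>2 Q:8>7)
P1→{A,C} P2→{P,Q}

Survivors P1:{A,C} P2:{P,Q}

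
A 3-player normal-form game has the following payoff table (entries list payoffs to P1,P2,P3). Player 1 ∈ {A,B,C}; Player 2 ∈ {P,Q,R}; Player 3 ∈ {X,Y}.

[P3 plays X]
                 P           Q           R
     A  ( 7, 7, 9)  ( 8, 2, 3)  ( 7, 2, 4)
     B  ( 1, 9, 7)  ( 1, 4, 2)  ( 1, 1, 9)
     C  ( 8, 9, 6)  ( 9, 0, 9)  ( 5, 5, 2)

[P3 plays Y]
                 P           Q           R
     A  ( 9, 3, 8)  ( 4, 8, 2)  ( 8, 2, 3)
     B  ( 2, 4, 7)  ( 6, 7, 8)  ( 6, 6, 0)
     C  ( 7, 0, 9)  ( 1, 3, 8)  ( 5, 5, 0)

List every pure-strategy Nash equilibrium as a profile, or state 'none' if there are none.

Nash profiles: (B,Q,Y)

(A,P,X): not NE [P1→C gives 8>7]
(A,P,Y): not NE [P2→Q gives 8>3; P3→X gives 9>8]
(A,Q,X): not NE [P1→C gives 9>8; P2→P gives 7>2]
(A,Q,Y): not NE [P1→B gives 6>4; P3→X gives 3>2]
(A,R,X): not NE [P2→P gives 7>2]
(A,R,Y): not NE [P2→Q gives 8>2; P3→X gives 4>3]
(B,P,X): not NE [P1→C gives 8>1]
(B,P,Y): not NE [P1→A gives 9>2; P2→Q gives 7>4]
(B,Q,X): not NE [P1→C gives 9>1; P2→P gives 9>4; P3→Y gives 8>2]
(B,Q,Y): NE
(B,R,X): not NE [P1→A gives 7>1; P2→P gives 9>1]
(B,R,Y): not NE [P1→A gives 8>6; P2→Q gives 7>6; P3→X gives 9>0]
(C,P,X): not NE [P3→Y gives 9>6]
(C,P,Y): not NE [P1→A gives 9>7; P2→R gives 5>0]
(C,Q,X): not NE [P2→P gives 9>0]
(C,Q,Y): not NE [P1→B gives 6>1; P2→R gives 5>3; P3→X gives 9>8]
(C,R,X): not NE [P1→A gives 7>5; P2→P gives 9>5]
(C,R,Y): not NE [P1→A gives 8>5; P3→X gives 2>0]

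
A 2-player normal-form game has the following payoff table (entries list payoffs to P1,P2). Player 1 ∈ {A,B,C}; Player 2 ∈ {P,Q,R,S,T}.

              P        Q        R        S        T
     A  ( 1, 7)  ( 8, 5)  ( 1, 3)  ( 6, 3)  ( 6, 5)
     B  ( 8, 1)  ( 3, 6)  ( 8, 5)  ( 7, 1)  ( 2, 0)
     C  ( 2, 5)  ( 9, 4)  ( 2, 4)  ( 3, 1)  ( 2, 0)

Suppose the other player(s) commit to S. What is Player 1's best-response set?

u_1(A vs S) = 6
u_1(B vs S) = 7
u_1(C vs S) = 3
max payoff 7 at {B}

P1 best: {B}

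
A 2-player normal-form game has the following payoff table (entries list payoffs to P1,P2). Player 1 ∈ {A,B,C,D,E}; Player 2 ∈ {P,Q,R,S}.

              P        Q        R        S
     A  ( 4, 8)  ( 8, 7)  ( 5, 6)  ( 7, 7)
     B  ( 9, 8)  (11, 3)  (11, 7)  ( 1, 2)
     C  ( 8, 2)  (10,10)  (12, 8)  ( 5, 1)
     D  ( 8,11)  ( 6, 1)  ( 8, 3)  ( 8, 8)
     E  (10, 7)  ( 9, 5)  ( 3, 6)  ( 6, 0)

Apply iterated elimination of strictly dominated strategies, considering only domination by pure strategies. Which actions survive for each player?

Remaining: P1:{B,C,E} P2:{P,Q,R}

P2 drop S (P beats it: A:8>7 B:8>2 C:2>1 D:11>8 E:7>0)
P1 drop A (B beats it: P:9>4 Q:11>8 R:11>5)
P1 drop D (B beats it: P:9>8 Q:11>6 R:11>8)
P1→{B,C,E} P2→{P,Q,R}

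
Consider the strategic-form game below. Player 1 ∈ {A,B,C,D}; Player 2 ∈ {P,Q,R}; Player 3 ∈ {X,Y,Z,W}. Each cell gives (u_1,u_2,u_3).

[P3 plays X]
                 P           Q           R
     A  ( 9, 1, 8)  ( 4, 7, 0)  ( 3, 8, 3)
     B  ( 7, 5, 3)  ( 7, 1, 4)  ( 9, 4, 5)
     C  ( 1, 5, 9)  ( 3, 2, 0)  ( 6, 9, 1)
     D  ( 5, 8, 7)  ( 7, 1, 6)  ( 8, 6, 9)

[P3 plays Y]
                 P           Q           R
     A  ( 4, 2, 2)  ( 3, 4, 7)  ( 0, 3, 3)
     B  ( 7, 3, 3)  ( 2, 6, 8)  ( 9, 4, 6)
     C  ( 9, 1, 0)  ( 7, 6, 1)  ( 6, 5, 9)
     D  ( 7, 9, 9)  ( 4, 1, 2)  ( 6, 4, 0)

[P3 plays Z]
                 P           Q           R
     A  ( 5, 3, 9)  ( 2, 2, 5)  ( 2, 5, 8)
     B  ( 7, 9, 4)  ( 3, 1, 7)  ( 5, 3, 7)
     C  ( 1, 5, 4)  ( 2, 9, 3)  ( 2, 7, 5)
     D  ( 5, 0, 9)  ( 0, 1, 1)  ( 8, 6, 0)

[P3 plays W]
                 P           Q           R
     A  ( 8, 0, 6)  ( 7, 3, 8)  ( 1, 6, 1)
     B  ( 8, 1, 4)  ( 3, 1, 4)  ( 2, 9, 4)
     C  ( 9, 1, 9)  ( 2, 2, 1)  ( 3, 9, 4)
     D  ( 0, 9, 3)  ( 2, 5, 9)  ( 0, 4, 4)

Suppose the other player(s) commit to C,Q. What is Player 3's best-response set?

u_3(X vs C,Q) = 0
u_3(Y vs C,Q) = 1
u_3(Z vs C,Q) = 3
u_3(W vs C,Q) = 1
max payoff 3 at {Z}

BR_3 = {Z}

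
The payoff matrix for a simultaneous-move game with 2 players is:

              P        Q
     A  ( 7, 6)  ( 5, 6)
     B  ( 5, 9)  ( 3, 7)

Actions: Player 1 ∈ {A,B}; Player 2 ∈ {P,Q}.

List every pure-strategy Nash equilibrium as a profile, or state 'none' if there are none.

PSNE = {(A,P), (A,Q)}

(A,P): NE
(A,Q): NE
(B,P): not NE [P1→A gives 7>5]
(B,Q): not NE [P1→A gives 5>3; P2→P gives 9>7]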